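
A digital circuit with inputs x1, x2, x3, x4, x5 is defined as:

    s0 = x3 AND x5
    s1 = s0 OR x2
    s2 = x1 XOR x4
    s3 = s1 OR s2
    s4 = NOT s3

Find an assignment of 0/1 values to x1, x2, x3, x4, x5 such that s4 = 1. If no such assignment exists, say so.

s4 = NOT s3 must be 1, so s3 = 0.
s3 = s1 OR s2 must be 0, so both s1 = 0 and s2 = 0.
s1 = s0 OR x2 must be 0, so both s0 = 0 and x2 = 0.
Check with x1=0, x2=0, x3=1, x4=0, x5=0:
s0 = x3 AND x5 = 1 AND 0 = 0
s1 = s0 OR x2 = 0 OR 0 = 0
s2 = x1 XOR x4 = 0 XOR 0 = 0
s3 = s1 OR s2 = 0 OR 0 = 0
s4 = NOT s3 = NOT 0 = 1
So s4 = 1 as required.

x1=0, x2=0, x3=1, x4=0, x5=0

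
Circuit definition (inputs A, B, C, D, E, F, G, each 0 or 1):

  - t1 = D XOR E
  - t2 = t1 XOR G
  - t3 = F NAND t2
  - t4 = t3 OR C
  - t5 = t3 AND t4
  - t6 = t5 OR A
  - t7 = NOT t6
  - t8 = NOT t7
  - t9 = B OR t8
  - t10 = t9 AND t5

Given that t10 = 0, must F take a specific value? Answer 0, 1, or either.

1

t10 = t9 AND t5 must be 0, so at least one of t9, t5 is 0.
Every assignment with t10 = 0 has F = 1; there are 32 such assignment(s).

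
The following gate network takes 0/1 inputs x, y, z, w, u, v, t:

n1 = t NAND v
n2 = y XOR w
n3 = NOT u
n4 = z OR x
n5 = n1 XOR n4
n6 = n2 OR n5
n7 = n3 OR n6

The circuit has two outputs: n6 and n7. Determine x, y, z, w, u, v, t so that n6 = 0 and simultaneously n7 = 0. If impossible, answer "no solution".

Check with x=0, y=0, z=0, w=0, u=1, v=1, t=1:
n1 = t NAND v = 1 NAND 1 = 0
n2 = y XOR w = 0 XOR 0 = 0
n3 = NOT u = NOT 1 = 0
n4 = z OR x = 0 OR 0 = 0
n5 = n1 XOR n4 = 0 XOR 0 = 0
n6 = n2 OR n5 = 0 OR 0 = 0
n7 = n3 OR n6 = 0 OR 0 = 0
So n6 = 0 and n7 = 0.

x=0, y=0, z=0, w=0, u=1, v=1, t=1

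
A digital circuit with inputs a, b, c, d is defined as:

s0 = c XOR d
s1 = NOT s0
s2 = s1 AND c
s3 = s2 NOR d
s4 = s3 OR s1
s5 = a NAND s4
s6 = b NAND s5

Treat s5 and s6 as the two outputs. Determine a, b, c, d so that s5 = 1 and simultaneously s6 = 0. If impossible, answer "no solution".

a=0, b=1, c=0, d=1

Check with a=0, b=1, c=0, d=1:
s0 = c XOR d = 0 XOR 1 = 1
s1 = NOT s0 = NOT 1 = 0
s2 = s1 AND c = 0 AND 0 = 0
s3 = s2 NOR d = 0 NOR 1 = 0
s4 = s3 OR s1 = 0 OR 0 = 0
s5 = a NAND s4 = 0 NAND 0 = 1
s6 = b NAND s5 = 1 NAND 1 = 0
So s5 = 1 and s6 = 0.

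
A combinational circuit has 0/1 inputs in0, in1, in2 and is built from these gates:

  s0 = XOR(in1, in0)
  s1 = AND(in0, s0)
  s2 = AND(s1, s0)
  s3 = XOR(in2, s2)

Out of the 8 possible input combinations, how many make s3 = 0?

s3 = XOR(in2, s2) must be 0, so in2 and s2 are equal.
Satisfying assignments:
  in0=0, in1=0, in2=0
  in0=0, in1=1, in2=0
  in0=1, in1=0, in2=1
  in0=1, in1=1, in2=0

4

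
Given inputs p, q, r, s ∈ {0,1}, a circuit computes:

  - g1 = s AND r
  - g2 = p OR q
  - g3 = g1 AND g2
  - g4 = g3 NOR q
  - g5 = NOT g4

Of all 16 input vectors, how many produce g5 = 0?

g5 = NOT g4 must be 0, so g4 = 1.
g4 = g3 NOR q must be 1, so both g3 = 0 and q = 0.
Enumerating the 16 input combinations, 7 give g5 = 0 and 9 give g5 = 1.

7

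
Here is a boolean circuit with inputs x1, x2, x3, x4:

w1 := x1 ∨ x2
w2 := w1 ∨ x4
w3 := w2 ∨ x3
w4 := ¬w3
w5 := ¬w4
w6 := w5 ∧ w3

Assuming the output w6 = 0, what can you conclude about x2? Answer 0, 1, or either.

0

w6 = w5 ∧ w3 must be 0, so at least one of w5, w3 is 0.
Every assignment with w6 = 0 has x2 = 0; there are 1 such assignment(s).
  x1=0, x2=0, x3=0, x4=0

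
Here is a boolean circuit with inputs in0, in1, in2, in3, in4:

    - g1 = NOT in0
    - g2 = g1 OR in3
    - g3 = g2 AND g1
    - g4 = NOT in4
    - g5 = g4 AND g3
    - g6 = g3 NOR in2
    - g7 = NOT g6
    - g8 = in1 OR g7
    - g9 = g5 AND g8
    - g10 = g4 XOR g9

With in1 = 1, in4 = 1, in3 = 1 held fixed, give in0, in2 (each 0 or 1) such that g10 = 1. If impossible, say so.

no solution exists

With in1 = 1, in4 = 1, in3 = 1 fixed, none of the 4 settings of in0, in2 give g10 = 1.
For example, with in0=0, in2=1:
g1 = NOT in0 = NOT 0 = 1
g2 = g1 OR in3 = 1 OR 1 = 1
g3 = g2 AND g1 = 1 AND 1 = 1
g4 = NOT in4 = NOT 1 = 0
g5 = g4 AND g3 = 0 AND 1 = 0
g6 = g3 NOR in2 = 1 NOR 1 = 0
g7 = NOT g6 = NOT 0 = 1
g8 = in1 OR g7 = 1 OR 1 = 1
g9 = g5 AND g8 = 0 AND 1 = 0
g10 = g4 XOR g9 = 0 XOR 0 = 0
giving g10 = 0 ≠ 1.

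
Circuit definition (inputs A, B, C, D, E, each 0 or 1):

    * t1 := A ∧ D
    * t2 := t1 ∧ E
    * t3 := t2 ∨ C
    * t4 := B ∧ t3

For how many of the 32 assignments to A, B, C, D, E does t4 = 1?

9

t4 = B ∧ t3 must be 1, so both B = 1 and t3 = 1.
Enumerating the 32 input combinations, 9 give t4 = 1 and 23 give t4 = 0.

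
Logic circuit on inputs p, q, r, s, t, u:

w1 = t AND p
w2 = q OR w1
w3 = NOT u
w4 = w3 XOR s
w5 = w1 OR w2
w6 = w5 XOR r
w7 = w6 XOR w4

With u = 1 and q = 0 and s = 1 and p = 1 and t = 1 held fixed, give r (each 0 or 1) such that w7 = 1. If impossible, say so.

Check with u = 1 and q = 0 and s = 1 and p = 1 and t = 1 and r=1:
w1 = t AND p = 1 AND 1 = 1
w2 = q OR w1 = 0 OR 1 = 1
w3 = NOT u = NOT 1 = 0
w4 = w3 XOR s = 0 XOR 1 = 1
w5 = w1 OR w2 = 1 OR 1 = 1
w6 = w5 XOR r = 1 XOR 1 = 0
w7 = w6 XOR w4 = 0 XOR 1 = 1
So w7 = 1.

r=1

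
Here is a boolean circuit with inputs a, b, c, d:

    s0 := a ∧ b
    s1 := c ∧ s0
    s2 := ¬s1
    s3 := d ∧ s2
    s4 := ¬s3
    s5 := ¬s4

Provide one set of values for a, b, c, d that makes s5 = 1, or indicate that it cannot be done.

a=0, b=0, c=1, d=1

s5 = ¬s4 must be 1, so s4 = 0.
s4 = ¬s3 must be 0, so s3 = 1.
s3 = d ∧ s2 must be 1, so both d = 1 and s2 = 1.
Check with a=0, b=0, c=1, d=1:
s0 = a ∧ b = 0 ∧ 0 = 0
s1 = c ∧ s0 = 1 ∧ 0 = 0
s2 = ¬s1 = ¬0 = 1
s3 = d ∧ s2 = 1 ∧ 1 = 1
s4 = ¬s3 = ¬1 = 0
s5 = ¬s4 = ¬0 = 1
So s5 = 1 as required.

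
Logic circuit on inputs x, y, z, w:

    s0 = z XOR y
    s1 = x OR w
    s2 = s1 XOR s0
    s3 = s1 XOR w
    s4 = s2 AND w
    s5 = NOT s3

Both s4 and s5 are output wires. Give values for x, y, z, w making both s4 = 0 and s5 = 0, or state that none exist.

Check with x=1, y=1, z=1, w=0:
s0 = z XOR y = 1 XOR 1 = 0
s1 = x OR w = 1 OR 0 = 1
s2 = s1 XOR s0 = 1 XOR 0 = 1
s3 = s1 XOR w = 1 XOR 0 = 1
s4 = s2 AND w = 1 AND 0 = 0
s5 = NOT s3 = NOT 1 = 0
So s4 = 0 and s5 = 0.

x=1, y=1, z=1, w=0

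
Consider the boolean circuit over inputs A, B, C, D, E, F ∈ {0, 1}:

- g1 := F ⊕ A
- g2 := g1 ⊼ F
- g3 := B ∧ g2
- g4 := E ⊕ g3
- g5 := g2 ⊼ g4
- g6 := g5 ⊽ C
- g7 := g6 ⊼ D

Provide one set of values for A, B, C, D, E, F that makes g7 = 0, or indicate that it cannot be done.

A=1, B=0, C=0, D=1, E=1, F=0

Check with A=1, B=0, C=0, D=1, E=1, F=0:
g1 = F ⊕ A = 0 ⊕ 1 = 1
g2 = g1 ⊼ F = 1 ⊼ 0 = 1
g3 = B ∧ g2 = 0 ∧ 1 = 0
g4 = E ⊕ g3 = 1 ⊕ 0 = 1
g5 = g2 ⊼ g4 = 1 ⊼ 1 = 0
g6 = g5 ⊽ C = 0 ⊽ 0 = 1
g7 = g6 ⊼ D = 1 ⊼ 1 = 0
So g7 = 0 as required.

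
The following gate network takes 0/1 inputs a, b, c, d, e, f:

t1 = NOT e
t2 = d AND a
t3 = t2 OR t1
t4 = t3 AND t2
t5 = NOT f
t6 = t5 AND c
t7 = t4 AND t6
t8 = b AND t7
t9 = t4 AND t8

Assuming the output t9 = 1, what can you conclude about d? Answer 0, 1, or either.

t9 = t4 AND t8 must be 1, so both t4 = 1 and t8 = 1.
t4 = t3 AND t2 must be 1, so both t3 = 1 and t2 = 1.
t8 = b AND t7 must be 1, so both b = 1 and t7 = 1.
Every assignment with t9 = 1 has d = 1; there are 2 such assignment(s).
  a=1, b=1, c=1, d=1, e=0, f=0
  a=1, b=1, c=1, d=1, e=1, f=0

1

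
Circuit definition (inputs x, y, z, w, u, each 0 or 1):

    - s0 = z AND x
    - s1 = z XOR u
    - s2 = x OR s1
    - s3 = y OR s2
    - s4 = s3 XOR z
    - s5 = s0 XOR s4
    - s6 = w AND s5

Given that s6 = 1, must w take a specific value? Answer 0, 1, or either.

s6 = w AND s5 must be 1, so both w = 1 and s5 = 1.
Every assignment with s6 = 1 has w = 1; there are 12 such assignment(s).

1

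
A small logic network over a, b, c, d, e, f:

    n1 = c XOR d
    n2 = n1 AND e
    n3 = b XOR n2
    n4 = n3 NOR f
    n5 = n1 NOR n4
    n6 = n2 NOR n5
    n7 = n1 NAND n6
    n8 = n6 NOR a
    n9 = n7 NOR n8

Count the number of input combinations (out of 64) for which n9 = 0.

48

n9 = n7 NOR n8 must be 0, so at least one of n7, n8 is 1.
Enumerating the 64 input combinations, 48 give n9 = 0 and 16 give n9 = 1.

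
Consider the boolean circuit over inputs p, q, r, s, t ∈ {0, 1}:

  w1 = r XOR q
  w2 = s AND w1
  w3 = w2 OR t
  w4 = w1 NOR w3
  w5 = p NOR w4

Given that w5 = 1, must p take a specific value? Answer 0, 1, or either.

w5 = p NOR w4 must be 1, so both p = 0 and w4 = 0.
w4 = w1 NOR w3 must be 0, so at least one of w1, w3 is 1.
Every assignment with w5 = 1 has p = 0; there are 12 such assignment(s).

0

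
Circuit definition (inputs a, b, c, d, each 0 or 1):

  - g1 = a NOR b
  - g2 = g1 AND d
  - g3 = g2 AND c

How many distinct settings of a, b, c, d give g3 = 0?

15

g3 = g2 AND c must be 0, so at least one of g2, c is 0.
Enumerating the 16 input combinations, 15 give g3 = 0 and 1 give g3 = 1.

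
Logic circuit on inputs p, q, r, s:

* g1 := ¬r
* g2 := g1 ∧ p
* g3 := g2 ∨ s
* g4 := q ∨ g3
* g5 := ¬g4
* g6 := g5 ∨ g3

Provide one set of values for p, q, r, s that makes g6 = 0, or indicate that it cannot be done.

Check with p=0, q=1, r=1, s=0:
g1 = ¬r = ¬1 = 0
g2 = g1 ∧ p = 0 ∧ 0 = 0
g3 = g2 ∨ s = 0 ∨ 0 = 0
g4 = q ∨ g3 = 1 ∨ 0 = 1
g5 = ¬g4 = ¬1 = 0
g6 = g5 ∨ g3 = 0 ∨ 0 = 0
So g6 = 0 as required.

p=0, q=1, r=1, s=0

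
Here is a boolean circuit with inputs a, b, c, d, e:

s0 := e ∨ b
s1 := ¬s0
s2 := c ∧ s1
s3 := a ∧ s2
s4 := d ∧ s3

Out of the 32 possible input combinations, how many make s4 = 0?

31

s4 = d ∧ s3 must be 0, so at least one of d, s3 is 0.
Enumerating the 32 input combinations, 31 give s4 = 0 and 1 give s4 = 1.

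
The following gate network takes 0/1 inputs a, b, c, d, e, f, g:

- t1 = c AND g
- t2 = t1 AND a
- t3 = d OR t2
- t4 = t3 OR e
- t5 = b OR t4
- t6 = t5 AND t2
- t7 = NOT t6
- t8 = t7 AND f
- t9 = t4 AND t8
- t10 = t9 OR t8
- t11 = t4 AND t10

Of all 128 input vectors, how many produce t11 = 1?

t11 = t4 AND t10 must be 1, so both t4 = 1 and t10 = 1.
t4 = t3 OR e must be 1, so at least one of t3, e is 1.
Enumerating the 128 input combinations, 42 give t11 = 1 and 86 give t11 = 0.

42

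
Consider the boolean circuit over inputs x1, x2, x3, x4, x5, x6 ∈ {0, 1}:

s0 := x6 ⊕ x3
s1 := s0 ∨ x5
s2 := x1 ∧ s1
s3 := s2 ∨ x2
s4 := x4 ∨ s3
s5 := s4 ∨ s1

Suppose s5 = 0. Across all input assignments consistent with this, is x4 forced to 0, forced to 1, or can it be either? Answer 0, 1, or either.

0

s5 = s4 ∨ s1 must be 0, so both s4 = 0 and s1 = 0.
s4 = x4 ∨ s3 must be 0, so both x4 = 0 and s3 = 0.
Every assignment with s5 = 0 has x4 = 0; there are 4 such assignment(s).
  x1=0, x2=0, x3=0, x4=0, x5=0, x6=0
  x1=0, x2=0, x3=1, x4=0, x5=0, x6=1
  x1=1, x2=0, x3=0, x4=0, x5=0, x6=0
  x1=1, x2=0, x3=1, x4=0, x5=0, x6=1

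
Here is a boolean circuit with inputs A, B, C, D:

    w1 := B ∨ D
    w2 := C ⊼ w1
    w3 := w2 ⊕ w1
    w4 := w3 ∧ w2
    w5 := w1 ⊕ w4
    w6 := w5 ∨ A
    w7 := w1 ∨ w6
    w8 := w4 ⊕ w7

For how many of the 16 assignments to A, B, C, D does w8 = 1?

w8 = w4 ⊕ w7 must be 1, so w4 and w7 differ.
Enumerating the 16 input combinations, 12 give w8 = 1 and 4 give w8 = 0.

12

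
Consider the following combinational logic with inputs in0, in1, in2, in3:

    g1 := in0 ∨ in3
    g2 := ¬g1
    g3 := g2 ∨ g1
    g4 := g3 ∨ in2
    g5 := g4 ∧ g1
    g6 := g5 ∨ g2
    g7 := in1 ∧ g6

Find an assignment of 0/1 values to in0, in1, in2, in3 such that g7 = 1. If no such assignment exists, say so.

g7 = in1 ∧ g6 must be 1, so both in1 = 1 and g6 = 1.
Check with in0=0, in1=1, in2=1, in3=1:
g1 = in0 ∨ in3 = 0 ∨ 1 = 1
g2 = ¬g1 = ¬1 = 0
g3 = g2 ∨ g1 = 0 ∨ 1 = 1
g4 = g3 ∨ in2 = 1 ∨ 1 = 1
g5 = g4 ∧ g1 = 1 ∧ 1 = 1
g6 = g5 ∨ g2 = 1 ∨ 0 = 1
g7 = in1 ∧ g6 = 1 ∧ 1 = 1
So g7 = 1 as required.

in0=0, in1=1, in2=1, in3=1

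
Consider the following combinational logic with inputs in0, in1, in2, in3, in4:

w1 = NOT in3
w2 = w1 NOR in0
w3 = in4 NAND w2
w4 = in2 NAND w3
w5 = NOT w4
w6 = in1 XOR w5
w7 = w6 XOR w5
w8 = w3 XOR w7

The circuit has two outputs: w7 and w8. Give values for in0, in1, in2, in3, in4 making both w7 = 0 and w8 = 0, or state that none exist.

in0=0 in1=0 in2=1 in3=1 in4=1

Check with in0=0 in1=0 in2=1 in3=1 in4=1:
w1 = NOT in3 = NOT 1 = 0
w2 = w1 NOR in0 = 0 NOR 0 = 1
w3 = in4 NAND w2 = 1 NAND 1 = 0
w4 = in2 NAND w3 = 1 NAND 0 = 1
w5 = NOT w4 = NOT 1 = 0
w6 = in1 XOR w5 = 0 XOR 0 = 0
w7 = w6 XOR w5 = 0 XOR 0 = 0
w8 = w3 XOR w7 = 0 XOR 0 = 0
So w7 = 0 and w8 = 0.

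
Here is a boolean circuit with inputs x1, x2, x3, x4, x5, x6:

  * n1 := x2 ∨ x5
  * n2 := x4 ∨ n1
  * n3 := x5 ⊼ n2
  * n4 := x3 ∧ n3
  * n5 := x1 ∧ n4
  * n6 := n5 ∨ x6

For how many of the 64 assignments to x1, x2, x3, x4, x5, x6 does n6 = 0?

n6 = n5 ∨ x6 must be 0, so both n5 = 0 and x6 = 0.
Enumerating the 64 input combinations, 28 give n6 = 0 and 36 give n6 = 1.

28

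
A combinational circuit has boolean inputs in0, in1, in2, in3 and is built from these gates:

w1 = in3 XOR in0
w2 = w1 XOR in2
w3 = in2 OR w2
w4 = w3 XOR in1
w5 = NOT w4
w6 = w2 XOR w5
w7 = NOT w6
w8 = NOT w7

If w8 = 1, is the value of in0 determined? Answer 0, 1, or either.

either

Both values of in0 occur among assignments with w8 = 1:
  in0=0: in0=0, in1=0, in2=0, in3=0
  in0=1: in0=1, in1=0, in2=0, in3=0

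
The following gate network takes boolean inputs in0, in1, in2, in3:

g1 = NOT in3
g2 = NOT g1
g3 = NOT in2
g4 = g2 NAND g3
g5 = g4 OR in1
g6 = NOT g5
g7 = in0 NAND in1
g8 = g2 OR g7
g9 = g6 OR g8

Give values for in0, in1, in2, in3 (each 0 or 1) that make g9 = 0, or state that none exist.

Check with in0=1 in1=1 in2=1 in3=0:
g1 = NOT in3 = NOT 0 = 1
g2 = NOT g1 = NOT 1 = 0
g3 = NOT in2 = NOT 1 = 0
g4 = g2 NAND g3 = 0 NAND 0 = 1
g5 = g4 OR in1 = 1 OR 1 = 1
g6 = NOT g5 = NOT 1 = 0
g7 = in0 NAND in1 = 1 NAND 1 = 0
g8 = g2 OR g7 = 0 OR 0 = 0
g9 = g6 OR g8 = 0 OR 0 = 0
So g9 = 0 as required.

in0=1 in1=1 in2=1 in3=0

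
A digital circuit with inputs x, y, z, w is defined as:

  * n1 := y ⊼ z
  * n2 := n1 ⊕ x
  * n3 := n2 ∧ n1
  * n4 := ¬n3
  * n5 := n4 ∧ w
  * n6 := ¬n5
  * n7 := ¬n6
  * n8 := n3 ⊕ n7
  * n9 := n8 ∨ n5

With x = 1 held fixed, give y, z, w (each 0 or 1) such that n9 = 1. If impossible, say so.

y=0, z=1, w=1

n9 = n8 ∨ n5 must be 1, so at least one of n8, n5 is 1.
Check with x = 1 and y=0, z=1, w=1:
n1 = y ⊼ z = 0 ⊼ 1 = 1
n2 = n1 ⊕ x = 1 ⊕ 1 = 0
n3 = n2 ∧ n1 = 0 ∧ 1 = 0
n4 = ¬n3 = ¬0 = 1
n5 = n4 ∧ w = 1 ∧ 1 = 1
n6 = ¬n5 = ¬1 = 0
n7 = ¬n6 = ¬0 = 1
n8 = n3 ⊕ n7 = 0 ⊕ 1 = 1
n9 = n8 ∨ n5 = 1 ∨ 1 = 1
So n9 = 1.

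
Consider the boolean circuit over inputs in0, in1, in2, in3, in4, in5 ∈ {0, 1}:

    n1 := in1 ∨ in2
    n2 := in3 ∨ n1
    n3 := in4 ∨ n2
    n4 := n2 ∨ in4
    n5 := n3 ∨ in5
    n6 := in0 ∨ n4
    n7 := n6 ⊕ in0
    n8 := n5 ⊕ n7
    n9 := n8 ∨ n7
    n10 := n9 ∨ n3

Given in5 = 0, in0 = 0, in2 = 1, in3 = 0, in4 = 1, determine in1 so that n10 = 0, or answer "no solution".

With in5 = 0, in0 = 0, in2 = 1, in3 = 0, in4 = 1 fixed, none of the 2 settings of in1 give n10 = 0.
For example, with in1=1:
n1 = in1 ∨ in2 = 1 ∨ 1 = 1
n2 = in3 ∨ n1 = 0 ∨ 1 = 1
n3 = in4 ∨ n2 = 1 ∨ 1 = 1
n4 = n2 ∨ in4 = 1 ∨ 1 = 1
n5 = n3 ∨ in5 = 1 ∨ 0 = 1
n6 = in0 ∨ n4 = 0 ∨ 1 = 1
n7 = n6 ⊕ in0 = 1 ⊕ 0 = 1
n8 = n5 ⊕ n7 = 1 ⊕ 1 = 0
n9 = n8 ∨ n7 = 0 ∨ 1 = 1
n10 = n9 ∨ n3 = 1 ∨ 1 = 1
giving n10 = 1 ≠ 0.

no solution exists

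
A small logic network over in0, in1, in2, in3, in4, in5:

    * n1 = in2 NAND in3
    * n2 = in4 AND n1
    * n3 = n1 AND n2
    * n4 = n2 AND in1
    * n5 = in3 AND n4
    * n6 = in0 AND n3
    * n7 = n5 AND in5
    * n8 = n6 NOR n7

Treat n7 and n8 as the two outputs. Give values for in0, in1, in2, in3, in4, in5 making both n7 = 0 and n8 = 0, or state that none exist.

Check with in0=1, in1=0, in2=1, in3=0, in4=1, in5=1:
n1 = in2 NAND in3 = 1 NAND 0 = 1
n2 = in4 AND n1 = 1 AND 1 = 1
n3 = n1 AND n2 = 1 AND 1 = 1
n4 = n2 AND in1 = 1 AND 0 = 0
n5 = in3 AND n4 = 0 AND 0 = 0
n6 = in0 AND n3 = 1 AND 1 = 1
n7 = n5 AND in5 = 0 AND 1 = 0
n8 = n6 NOR n7 = 1 NOR 0 = 0
So n7 = 0 and n8 = 0.

in0=1, in1=0, in2=1, in3=0, in4=1, in5=1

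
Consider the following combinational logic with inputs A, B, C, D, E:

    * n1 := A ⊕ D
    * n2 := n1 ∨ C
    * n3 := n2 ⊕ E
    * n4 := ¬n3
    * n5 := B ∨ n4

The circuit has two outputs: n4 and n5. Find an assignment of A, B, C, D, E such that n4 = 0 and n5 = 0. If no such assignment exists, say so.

A=1 B=0 C=0 D=0 E=0

Check with A=1 B=0 C=0 D=0 E=0:
n1 = A ⊕ D = 1 ⊕ 0 = 1
n2 = n1 ∨ C = 1 ∨ 0 = 1
n3 = n2 ⊕ E = 1 ⊕ 0 = 1
n4 = ¬n3 = ¬1 = 0
n5 = B ∨ n4 = 0 ∨ 0 = 0
So n4 = 0 and n5 = 0.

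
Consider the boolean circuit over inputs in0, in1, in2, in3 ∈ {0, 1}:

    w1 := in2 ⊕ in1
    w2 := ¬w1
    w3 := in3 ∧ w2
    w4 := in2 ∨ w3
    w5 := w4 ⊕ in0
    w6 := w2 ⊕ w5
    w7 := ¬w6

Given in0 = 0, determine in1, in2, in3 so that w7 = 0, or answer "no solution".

in1=0 in2=0 in3=0

Check with in0 = 0 and in1=0, in2=0, in3=0:
w1 = in2 ⊕ in1 = 0 ⊕ 0 = 0
w2 = ¬w1 = ¬0 = 1
w3 = in3 ∧ w2 = 0 ∧ 1 = 0
w4 = in2 ∨ w3 = 0 ∨ 0 = 0
w5 = w4 ⊕ in0 = 0 ⊕ 0 = 0
w6 = w2 ⊕ w5 = 1 ⊕ 0 = 1
w7 = ¬w6 = ¬1 = 0
So w7 = 0.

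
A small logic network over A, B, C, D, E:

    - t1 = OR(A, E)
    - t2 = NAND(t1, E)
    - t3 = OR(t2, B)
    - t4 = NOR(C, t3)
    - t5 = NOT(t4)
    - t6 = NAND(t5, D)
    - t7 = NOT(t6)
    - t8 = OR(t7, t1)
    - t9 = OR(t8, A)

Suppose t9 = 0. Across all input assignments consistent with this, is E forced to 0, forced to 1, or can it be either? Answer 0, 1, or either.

t9 = OR(t8, A) must be 0, so both t8 = 0 and A = 0.
Every assignment with t9 = 0 has E = 0; there are 4 such assignment(s).
  A=0, B=0, C=0, D=0, E=0
  A=0, B=0, C=1, D=0, E=0
  A=0, B=1, C=0, D=0, E=0
  A=0, B=1, C=1, D=0, E=0

0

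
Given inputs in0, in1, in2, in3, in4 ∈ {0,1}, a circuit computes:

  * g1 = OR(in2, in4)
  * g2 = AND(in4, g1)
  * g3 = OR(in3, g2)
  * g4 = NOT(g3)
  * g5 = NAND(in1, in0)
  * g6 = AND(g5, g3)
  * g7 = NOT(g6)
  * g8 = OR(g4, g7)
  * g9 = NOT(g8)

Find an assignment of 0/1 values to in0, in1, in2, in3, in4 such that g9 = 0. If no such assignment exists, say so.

Check with in0=1, in1=1, in2=1, in3=1, in4=0:
g1 = OR(in2, in4) = OR(1, 0) = 1
g2 = AND(in4, g1) = AND(0, 1) = 0
g3 = OR(in3, g2) = OR(1, 0) = 1
g4 = NOT(g3) = NOT 1 = 0
g5 = NAND(in1, in0) = NAND(1, 1) = 0
g6 = AND(g5, g3) = AND(0, 1) = 0
g7 = NOT(g6) = NOT 0 = 1
g8 = OR(g4, g7) = OR(0, 1) = 1
g9 = NOT(g8) = NOT 1 = 0
So g9 = 0 as required.

in0=1, in1=1, in2=1, in3=1, in4=0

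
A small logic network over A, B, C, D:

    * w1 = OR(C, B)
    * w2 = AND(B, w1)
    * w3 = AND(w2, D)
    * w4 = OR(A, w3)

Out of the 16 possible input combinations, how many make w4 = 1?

10

w4 = OR(A, w3) must be 1, so at least one of A, w3 is 1.
Enumerating the 16 input combinations, 10 give w4 = 1 and 6 give w4 = 0.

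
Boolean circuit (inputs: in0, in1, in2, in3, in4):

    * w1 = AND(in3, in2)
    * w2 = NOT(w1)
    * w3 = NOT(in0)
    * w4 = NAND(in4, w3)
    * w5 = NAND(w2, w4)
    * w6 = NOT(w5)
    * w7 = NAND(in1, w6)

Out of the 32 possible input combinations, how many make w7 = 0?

9

w7 = NAND(in1, w6) must be 0, so both in1 = 1 and w6 = 1.
w6 = NOT(w5) must be 1, so w5 = 0.
Enumerating the 32 input combinations, 9 give w7 = 0 and 23 give w7 = 1.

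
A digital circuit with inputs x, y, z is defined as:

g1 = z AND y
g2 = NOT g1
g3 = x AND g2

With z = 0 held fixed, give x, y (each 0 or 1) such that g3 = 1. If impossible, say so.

x=1, y=0

g3 = x AND g2 must be 1, so both x = 1 and g2 = 1.
g2 = NOT g1 must be 1, so g1 = 0.
Check with z = 0 and x=1, y=0:
g1 = z AND y = 0 AND 0 = 0
g2 = NOT g1 = NOT 0 = 1
g3 = x AND g2 = 1 AND 1 = 1
So g3 = 1.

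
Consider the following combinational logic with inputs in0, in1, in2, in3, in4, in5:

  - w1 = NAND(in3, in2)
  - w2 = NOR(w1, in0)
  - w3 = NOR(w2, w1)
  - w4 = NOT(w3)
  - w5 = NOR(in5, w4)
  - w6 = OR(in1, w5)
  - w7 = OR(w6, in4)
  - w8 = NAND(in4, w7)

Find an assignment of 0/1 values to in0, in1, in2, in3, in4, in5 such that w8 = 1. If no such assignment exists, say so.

w8 = NAND(in4, w7) must be 1, so at least one of in4, w7 is 0.
Check with in0=1, in1=1, in2=0, in3=1, in4=0, in5=1:
w1 = NAND(in3, in2) = NAND(1, 0) = 1
w2 = NOR(w1, in0) = NOR(1, 1) = 0
w3 = NOR(w2, w1) = NOR(0, 1) = 0
w4 = NOT(w3) = NOT 0 = 1
w5 = NOR(in5, w4) = NOR(1, 1) = 0
w6 = OR(in1, w5) = OR(1, 0) = 1
w7 = OR(w6, in4) = OR(1, 0) = 1
w8 = NAND(in4, w7) = NAND(0, 1) = 1
So w8 = 1 as required.

in0=1, in1=1, in2=0, in3=1, in4=0, in5=1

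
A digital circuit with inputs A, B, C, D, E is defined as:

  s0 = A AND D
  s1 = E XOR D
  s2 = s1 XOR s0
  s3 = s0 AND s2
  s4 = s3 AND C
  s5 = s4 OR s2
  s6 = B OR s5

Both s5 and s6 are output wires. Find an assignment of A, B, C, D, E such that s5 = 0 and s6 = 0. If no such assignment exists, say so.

A=0 B=0 C=1 D=0 E=0

Check with A=0 B=0 C=1 D=0 E=0:
s0 = A AND D = 0 AND 0 = 0
s1 = E XOR D = 0 XOR 0 = 0
s2 = s1 XOR s0 = 0 XOR 0 = 0
s3 = s0 AND s2 = 0 AND 0 = 0
s4 = s3 AND C = 0 AND 1 = 0
s5 = s4 OR s2 = 0 OR 0 = 0
s6 = B OR s5 = 0 OR 0 = 0
So s5 = 0 and s6 = 0.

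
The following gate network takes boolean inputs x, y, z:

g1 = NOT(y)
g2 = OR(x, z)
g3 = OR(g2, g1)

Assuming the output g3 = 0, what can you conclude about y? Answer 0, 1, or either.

g3 = OR(g2, g1) must be 0, so both g2 = 0 and g1 = 0.
g2 = OR(x, z) must be 0, so both x = 0 and z = 0.
g1 = NOT(y) must be 0, so y = 1.
Every assignment with g3 = 0 has y = 1; there are 1 such assignment(s).
  x=0, y=1, z=0

1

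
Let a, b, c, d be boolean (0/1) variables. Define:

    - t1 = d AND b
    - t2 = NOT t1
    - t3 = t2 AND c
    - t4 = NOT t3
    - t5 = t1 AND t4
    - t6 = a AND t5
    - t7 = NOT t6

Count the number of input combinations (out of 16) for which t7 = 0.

2

t7 = NOT t6 must be 0, so t6 = 1.
Satisfying assignments:
  a=1, b=1, c=0, d=1
  a=1, b=1, c=1, d=1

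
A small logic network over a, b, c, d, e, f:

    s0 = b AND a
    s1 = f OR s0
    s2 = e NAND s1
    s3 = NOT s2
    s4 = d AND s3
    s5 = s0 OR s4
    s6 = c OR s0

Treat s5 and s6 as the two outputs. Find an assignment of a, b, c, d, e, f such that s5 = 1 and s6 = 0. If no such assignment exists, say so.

Check with a=0, b=1, c=0, d=1, e=1, f=1:
s0 = b AND a = 1 AND 0 = 0
s1 = f OR s0 = 1 OR 0 = 1
s2 = e NAND s1 = 1 NAND 1 = 0
s3 = NOT s2 = NOT 0 = 1
s4 = d AND s3 = 1 AND 1 = 1
s5 = s0 OR s4 = 0 OR 1 = 1
s6 = c OR s0 = 0 OR 0 = 0
So s5 = 1 and s6 = 0.

a=0, b=1, c=0, d=1, e=1, f=1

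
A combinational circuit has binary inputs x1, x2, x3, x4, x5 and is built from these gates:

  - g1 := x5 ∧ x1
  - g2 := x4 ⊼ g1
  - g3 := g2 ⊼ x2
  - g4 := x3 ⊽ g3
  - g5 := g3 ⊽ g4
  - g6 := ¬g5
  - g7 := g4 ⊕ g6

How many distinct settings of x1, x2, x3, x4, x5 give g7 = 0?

g7 = g4 ⊕ g6 must be 0, so g4 and g6 are equal.
Enumerating the 32 input combinations, 14 give g7 = 0 and 18 give g7 = 1.

14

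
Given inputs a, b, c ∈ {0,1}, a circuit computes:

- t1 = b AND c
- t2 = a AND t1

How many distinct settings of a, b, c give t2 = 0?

t2 = a AND t1 must be 0, so at least one of a, t1 is 0.
Enumerating the 8 input combinations, 7 give t2 = 0 and 1 give t2 = 1.

7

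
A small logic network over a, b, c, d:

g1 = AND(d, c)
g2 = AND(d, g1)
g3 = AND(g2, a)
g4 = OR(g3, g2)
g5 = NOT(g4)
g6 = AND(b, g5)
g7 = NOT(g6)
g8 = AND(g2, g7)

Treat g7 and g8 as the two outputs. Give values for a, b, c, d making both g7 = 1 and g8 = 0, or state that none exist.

a=1 b=0 c=0 d=1

Check with a=1 b=0 c=0 d=1:
g1 = AND(d, c) = AND(1, 0) = 0
g2 = AND(d, g1) = AND(1, 0) = 0
g3 = AND(g2, a) = AND(0, 1) = 0
g4 = OR(g3, g2) = OR(0, 0) = 0
g5 = NOT(g4) = NOT 0 = 1
g6 = AND(b, g5) = AND(0, 1) = 0
g7 = NOT(g6) = NOT 0 = 1
g8 = AND(g2, g7) = AND(0, 1) = 0
So g7 = 1 and g8 = 0.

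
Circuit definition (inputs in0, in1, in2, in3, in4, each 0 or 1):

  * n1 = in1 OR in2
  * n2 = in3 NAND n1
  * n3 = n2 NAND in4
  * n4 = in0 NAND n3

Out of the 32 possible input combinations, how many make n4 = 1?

n4 = in0 NAND n3 must be 1, so at least one of in0, n3 is 0.
Enumerating the 32 input combinations, 21 give n4 = 1 and 11 give n4 = 0.

21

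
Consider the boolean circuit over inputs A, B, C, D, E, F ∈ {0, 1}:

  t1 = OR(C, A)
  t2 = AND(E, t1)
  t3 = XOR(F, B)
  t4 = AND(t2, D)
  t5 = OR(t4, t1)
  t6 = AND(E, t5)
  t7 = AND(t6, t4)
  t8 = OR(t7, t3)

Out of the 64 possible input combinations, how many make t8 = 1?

38

t8 = OR(t7, t3) must be 1, so at least one of t7, t3 is 1.
Enumerating the 64 input combinations, 38 give t8 = 1 and 26 give t8 = 0.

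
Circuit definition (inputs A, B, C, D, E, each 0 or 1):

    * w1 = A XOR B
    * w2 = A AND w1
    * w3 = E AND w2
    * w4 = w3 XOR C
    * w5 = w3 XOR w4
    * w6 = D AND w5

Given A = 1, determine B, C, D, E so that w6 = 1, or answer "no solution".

B=1 C=1 D=1 E=0

w6 = D AND w5 must be 1, so both D = 1 and w5 = 1.
w5 = w3 XOR w4 must be 1, so w3 and w4 differ.
Check with A = 1 and B=1, C=1, D=1, E=0:
w1 = A XOR B = 1 XOR 1 = 0
w2 = A AND w1 = 1 AND 0 = 0
w3 = E AND w2 = 0 AND 0 = 0
w4 = w3 XOR C = 0 XOR 1 = 1
w5 = w3 XOR w4 = 0 XOR 1 = 1
w6 = D AND w5 = 1 AND 1 = 1
So w6 = 1.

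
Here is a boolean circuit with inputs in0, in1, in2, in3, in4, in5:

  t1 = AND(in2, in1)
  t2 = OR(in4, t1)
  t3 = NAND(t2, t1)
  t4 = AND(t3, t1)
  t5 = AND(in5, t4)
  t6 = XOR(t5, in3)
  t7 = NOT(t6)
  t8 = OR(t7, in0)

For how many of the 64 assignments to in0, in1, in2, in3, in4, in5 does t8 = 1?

t8 = OR(t7, in0) must be 1, so at least one of t7, in0 is 1.
Enumerating the 64 input combinations, 48 give t8 = 1 and 16 give t8 = 0.

48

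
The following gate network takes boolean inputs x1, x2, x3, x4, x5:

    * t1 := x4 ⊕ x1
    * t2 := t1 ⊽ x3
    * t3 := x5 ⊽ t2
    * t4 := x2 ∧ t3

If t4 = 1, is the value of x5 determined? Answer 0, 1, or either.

t4 = x2 ∧ t3 must be 1, so both x2 = 1 and t3 = 1.
Every assignment with t4 = 1 has x5 = 0; there are 6 such assignment(s).

0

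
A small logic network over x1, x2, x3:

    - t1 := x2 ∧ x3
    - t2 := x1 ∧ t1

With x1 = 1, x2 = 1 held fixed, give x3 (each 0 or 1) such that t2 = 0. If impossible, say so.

x3=0

Check with x1 = 1, x2 = 1 and x3=0:
t1 = x2 ∧ x3 = 1 ∧ 0 = 0
t2 = x1 ∧ t1 = 1 ∧ 0 = 0
So t2 = 0.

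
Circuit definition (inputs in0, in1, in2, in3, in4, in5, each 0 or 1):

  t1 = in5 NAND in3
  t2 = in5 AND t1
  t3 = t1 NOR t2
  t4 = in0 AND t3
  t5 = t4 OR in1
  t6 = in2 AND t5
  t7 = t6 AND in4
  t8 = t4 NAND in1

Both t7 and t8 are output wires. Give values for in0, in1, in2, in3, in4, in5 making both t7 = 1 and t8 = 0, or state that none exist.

in0=1, in1=1, in2=1, in3=1, in4=1, in5=1

Check with in0=1, in1=1, in2=1, in3=1, in4=1, in5=1:
t1 = in5 NAND in3 = 1 NAND 1 = 0
t2 = in5 AND t1 = 1 AND 0 = 0
t3 = t1 NOR t2 = 0 NOR 0 = 1
t4 = in0 AND t3 = 1 AND 1 = 1
t5 = t4 OR in1 = 1 OR 1 = 1
t6 = in2 AND t5 = 1 AND 1 = 1
t7 = t6 AND in4 = 1 AND 1 = 1
t8 = t4 NAND in1 = 1 NAND 1 = 0
So t7 = 1 and t8 = 0.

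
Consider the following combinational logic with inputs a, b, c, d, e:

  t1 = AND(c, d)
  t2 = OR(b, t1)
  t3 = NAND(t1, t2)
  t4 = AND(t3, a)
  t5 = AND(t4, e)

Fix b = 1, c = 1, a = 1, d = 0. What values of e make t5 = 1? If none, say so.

t5 = AND(t4, e) must be 1, so both t4 = 1 and e = 1.
Check with b = 1, c = 1, a = 1, d = 0 and e=1:
t1 = AND(c, d) = AND(1, 0) = 0
t2 = OR(b, t1) = OR(1, 0) = 1
t3 = NAND(t1, t2) = NAND(0, 1) = 1
t4 = AND(t3, a) = AND(1, 1) = 1
t5 = AND(t4, e) = AND(1, 1) = 1
So t5 = 1.

e=1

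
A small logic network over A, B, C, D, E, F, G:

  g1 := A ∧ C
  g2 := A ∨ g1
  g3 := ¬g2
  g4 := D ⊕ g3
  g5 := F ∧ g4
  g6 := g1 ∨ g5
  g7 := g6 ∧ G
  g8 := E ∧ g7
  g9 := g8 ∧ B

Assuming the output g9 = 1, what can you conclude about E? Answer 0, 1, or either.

1

g9 = g8 ∧ B must be 1, so both g8 = 1 and B = 1.
g8 = E ∧ g7 must be 1, so both E = 1 and g7 = 1.
Every assignment with g9 = 1 has E = 1; there are 7 such assignment(s).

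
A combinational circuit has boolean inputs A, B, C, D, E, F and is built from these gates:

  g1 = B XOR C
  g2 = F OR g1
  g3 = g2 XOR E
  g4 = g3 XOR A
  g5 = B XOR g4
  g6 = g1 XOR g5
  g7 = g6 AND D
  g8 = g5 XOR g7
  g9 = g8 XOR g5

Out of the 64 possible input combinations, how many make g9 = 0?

g9 = g8 XOR g5 must be 0, so g8 and g5 are equal.
Enumerating the 64 input combinations, 48 give g9 = 0 and 16 give g9 = 1.

48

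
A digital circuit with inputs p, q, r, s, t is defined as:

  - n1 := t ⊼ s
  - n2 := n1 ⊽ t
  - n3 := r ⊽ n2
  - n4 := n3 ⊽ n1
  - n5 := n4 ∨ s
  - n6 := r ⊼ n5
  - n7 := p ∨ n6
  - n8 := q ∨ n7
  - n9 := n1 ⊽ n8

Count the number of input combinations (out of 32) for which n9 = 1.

n9 = n1 ⊽ n8 must be 1, so both n1 = 0 and n8 = 0.
n1 = t ⊼ s must be 0, so both t = 1 and s = 1.
n8 = q ∨ n7 must be 0, so both q = 0 and n7 = 0.
Satisfying assignments:
  p=0, q=0, r=1, s=1, t=1

1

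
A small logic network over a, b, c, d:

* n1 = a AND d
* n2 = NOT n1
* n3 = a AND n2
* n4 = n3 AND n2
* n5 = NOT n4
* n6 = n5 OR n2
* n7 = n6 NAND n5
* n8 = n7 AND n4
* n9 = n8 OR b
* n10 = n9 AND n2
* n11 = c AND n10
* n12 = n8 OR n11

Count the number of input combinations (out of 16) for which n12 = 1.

6

n12 = n8 OR n11 must be 1, so at least one of n8, n11 is 1.
Enumerating the 16 input combinations, 6 give n12 = 1 and 10 give n12 = 0.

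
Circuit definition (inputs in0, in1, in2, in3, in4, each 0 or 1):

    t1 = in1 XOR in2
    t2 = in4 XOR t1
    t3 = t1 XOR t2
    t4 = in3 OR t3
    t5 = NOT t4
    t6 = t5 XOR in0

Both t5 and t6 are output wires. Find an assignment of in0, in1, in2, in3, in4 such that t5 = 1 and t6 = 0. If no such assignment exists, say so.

in0=1, in1=1, in2=1, in3=0, in4=0

Check with in0=1, in1=1, in2=1, in3=0, in4=0:
t1 = in1 XOR in2 = 1 XOR 1 = 0
t2 = in4 XOR t1 = 0 XOR 0 = 0
t3 = t1 XOR t2 = 0 XOR 0 = 0
t4 = in3 OR t3 = 0 OR 0 = 0
t5 = NOT t4 = NOT 0 = 1
t6 = t5 XOR in0 = 1 XOR 1 = 0
So t5 = 1 and t6 = 0.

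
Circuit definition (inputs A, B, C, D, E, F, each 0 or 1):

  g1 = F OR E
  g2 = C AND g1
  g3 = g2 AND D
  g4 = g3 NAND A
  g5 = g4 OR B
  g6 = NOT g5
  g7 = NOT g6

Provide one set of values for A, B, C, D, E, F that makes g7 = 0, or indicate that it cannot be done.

Check with A=1 B=0 C=1 D=1 E=1 F=1:
g1 = F OR E = 1 OR 1 = 1
g2 = C AND g1 = 1 AND 1 = 1
g3 = g2 AND D = 1 AND 1 = 1
g4 = g3 NAND A = 1 NAND 1 = 0
g5 = g4 OR B = 0 OR 0 = 0
g6 = NOT g5 = NOT 0 = 1
g7 = NOT g6 = NOT 1 = 0
So g7 = 0 as required.

A=1 B=0 C=1 D=1 E=1 F=1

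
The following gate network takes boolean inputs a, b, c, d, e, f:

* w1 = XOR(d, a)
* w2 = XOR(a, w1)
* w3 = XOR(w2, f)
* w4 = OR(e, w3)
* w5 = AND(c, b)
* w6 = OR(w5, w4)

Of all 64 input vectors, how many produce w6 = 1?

w6 = OR(w5, w4) must be 1, so at least one of w5, w4 is 1.
Enumerating the 64 input combinations, 52 give w6 = 1 and 12 give w6 = 0.

52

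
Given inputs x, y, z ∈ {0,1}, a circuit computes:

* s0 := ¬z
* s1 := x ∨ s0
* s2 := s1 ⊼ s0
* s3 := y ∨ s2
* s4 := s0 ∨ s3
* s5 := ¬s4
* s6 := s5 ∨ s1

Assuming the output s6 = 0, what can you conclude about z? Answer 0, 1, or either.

1

s6 = s5 ∨ s1 must be 0, so both s5 = 0 and s1 = 0.
Every assignment with s6 = 0 has z = 1; there are 2 such assignment(s).
  x=0, y=0, z=1
  x=0, y=1, z=1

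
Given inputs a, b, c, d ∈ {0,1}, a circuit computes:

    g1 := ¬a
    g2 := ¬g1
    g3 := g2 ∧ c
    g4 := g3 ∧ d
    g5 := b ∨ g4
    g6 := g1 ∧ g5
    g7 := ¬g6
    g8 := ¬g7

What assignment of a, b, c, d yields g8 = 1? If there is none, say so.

g8 = ¬g7 must be 1, so g7 = 0.
g7 = ¬g6 must be 0, so g6 = 1.
g6 = g1 ∧ g5 must be 1, so both g1 = 1 and g5 = 1.
Check with a=0 b=1 c=1 d=0:
g1 = ¬a = ¬0 = 1
g2 = ¬g1 = ¬1 = 0
g3 = g2 ∧ c = 0 ∧ 1 = 0
g4 = g3 ∧ d = 0 ∧ 0 = 0
g5 = b ∨ g4 = 1 ∨ 0 = 1
g6 = g1 ∧ g5 = 1 ∧ 1 = 1
g7 = ¬g6 = ¬1 = 0
g8 = ¬g7 = ¬0 = 1
So g8 = 1 as required.

a=0 b=1 c=1 d=0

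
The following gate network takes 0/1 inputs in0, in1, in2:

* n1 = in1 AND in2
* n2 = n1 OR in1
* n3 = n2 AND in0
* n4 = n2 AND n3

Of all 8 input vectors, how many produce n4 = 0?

n4 = n2 AND n3 must be 0, so at least one of n2, n3 is 0.
Satisfying assignments:
  in0=0, in1=0, in2=0
  in0=0, in1=0, in2=1
  in0=0, in1=1, in2=0
  in0=0, in1=1, in2=1
  in0=1, in1=0, in2=0
  in0=1, in1=0, in2=1

6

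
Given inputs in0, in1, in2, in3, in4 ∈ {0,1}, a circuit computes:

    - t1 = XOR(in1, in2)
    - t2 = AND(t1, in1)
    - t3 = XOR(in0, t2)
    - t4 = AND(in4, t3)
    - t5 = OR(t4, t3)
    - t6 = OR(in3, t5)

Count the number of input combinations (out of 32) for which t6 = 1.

t6 = OR(in3, t5) must be 1, so at least one of in3, t5 is 1.
Enumerating the 32 input combinations, 24 give t6 = 1 and 8 give t6 = 0.

24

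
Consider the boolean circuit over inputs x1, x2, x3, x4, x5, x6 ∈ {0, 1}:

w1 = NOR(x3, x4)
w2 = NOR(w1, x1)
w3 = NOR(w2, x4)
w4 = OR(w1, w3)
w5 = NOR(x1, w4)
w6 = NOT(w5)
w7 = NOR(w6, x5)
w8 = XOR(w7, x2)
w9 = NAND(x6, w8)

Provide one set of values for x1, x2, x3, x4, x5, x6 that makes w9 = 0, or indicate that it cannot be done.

Check with x1=0, x2=0, x3=0, x4=1, x5=0, x6=1:
w1 = NOR(x3, x4) = NOR(0, 1) = 0
w2 = NOR(w1, x1) = NOR(0, 0) = 1
w3 = NOR(w2, x4) = NOR(1, 1) = 0
w4 = OR(w1, w3) = OR(0, 0) = 0
w5 = NOR(x1, w4) = NOR(0, 0) = 1
w6 = NOT(w5) = NOT 1 = 0
w7 = NOR(w6, x5) = NOR(0, 0) = 1
w8 = XOR(w7, x2) = XOR(1, 0) = 1
w9 = NAND(x6, w8) = NAND(1, 1) = 0
So w9 = 0 as required.

x1=0, x2=0, x3=0, x4=1, x5=0, x6=1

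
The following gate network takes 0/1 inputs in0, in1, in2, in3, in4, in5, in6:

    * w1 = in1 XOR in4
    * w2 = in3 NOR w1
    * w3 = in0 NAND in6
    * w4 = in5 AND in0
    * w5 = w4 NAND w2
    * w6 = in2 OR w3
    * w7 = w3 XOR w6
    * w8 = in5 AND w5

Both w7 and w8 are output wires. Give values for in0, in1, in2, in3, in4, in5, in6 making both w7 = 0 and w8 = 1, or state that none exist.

Check with in0=1, in1=0, in2=0, in3=1, in4=1, in5=1, in6=1:
w1 = in1 XOR in4 = 0 XOR 1 = 1
w2 = in3 NOR w1 = 1 NOR 1 = 0
w3 = in0 NAND in6 = 1 NAND 1 = 0
w4 = in5 AND in0 = 1 AND 1 = 1
w5 = w4 NAND w2 = 1 NAND 0 = 1
w6 = in2 OR w3 = 0 OR 0 = 0
w7 = w3 XOR w6 = 0 XOR 0 = 0
w8 = in5 AND w5 = 1 AND 1 = 1
So w7 = 0 and w8 = 1.

in0=1, in1=0, in2=0, in3=1, in4=1, in5=1, in6=1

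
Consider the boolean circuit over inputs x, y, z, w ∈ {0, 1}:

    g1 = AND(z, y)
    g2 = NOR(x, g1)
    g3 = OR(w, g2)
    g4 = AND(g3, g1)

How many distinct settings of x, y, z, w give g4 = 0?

g4 = AND(g3, g1) must be 0, so at least one of g3, g1 is 0.
Enumerating the 16 input combinations, 14 give g4 = 0 and 2 give g4 = 1.

14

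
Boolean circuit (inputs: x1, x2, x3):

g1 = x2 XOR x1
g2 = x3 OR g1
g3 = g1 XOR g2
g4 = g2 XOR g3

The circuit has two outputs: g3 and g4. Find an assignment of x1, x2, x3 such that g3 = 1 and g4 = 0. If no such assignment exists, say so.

x1=1, x2=1, x3=1

Check with x1=1, x2=1, x3=1:
g1 = x2 XOR x1 = 1 XOR 1 = 0
g2 = x3 OR g1 = 1 OR 0 = 1
g3 = g1 XOR g2 = 0 XOR 1 = 1
g4 = g2 XOR g3 = 1 XOR 1 = 0
So g3 = 1 and g4 = 0.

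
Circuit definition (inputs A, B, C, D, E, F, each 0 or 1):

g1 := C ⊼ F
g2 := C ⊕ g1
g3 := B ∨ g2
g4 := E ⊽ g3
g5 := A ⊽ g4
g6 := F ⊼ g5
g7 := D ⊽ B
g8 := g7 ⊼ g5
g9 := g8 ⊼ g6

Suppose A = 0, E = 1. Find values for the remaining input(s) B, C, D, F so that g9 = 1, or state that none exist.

Check with A = 0, E = 1 and B=0, C=0, D=0, F=1:
g1 = C ⊼ F = 0 ⊼ 1 = 1
g2 = C ⊕ g1 = 0 ⊕ 1 = 1
g3 = B ∨ g2 = 0 ∨ 1 = 1
g4 = E ⊽ g3 = 1 ⊽ 1 = 0
g5 = A ⊽ g4 = 0 ⊽ 0 = 1
g6 = F ⊼ g5 = 1 ⊼ 1 = 0
g7 = D ⊽ B = 0 ⊽ 0 = 1
g8 = g7 ⊼ g5 = 1 ⊼ 1 = 0
g9 = g8 ⊼ g6 = 0 ⊼ 0 = 1
So g9 = 1.

B=0, C=0, D=0, F=1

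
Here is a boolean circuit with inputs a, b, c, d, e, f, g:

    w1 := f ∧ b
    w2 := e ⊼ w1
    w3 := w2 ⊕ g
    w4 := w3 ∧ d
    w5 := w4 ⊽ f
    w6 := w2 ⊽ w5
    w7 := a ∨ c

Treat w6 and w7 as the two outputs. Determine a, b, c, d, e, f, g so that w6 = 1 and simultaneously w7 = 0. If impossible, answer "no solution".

Check with a=0, b=1, c=0, d=1, e=1, f=1, g=1:
w1 = f ∧ b = 1 ∧ 1 = 1
w2 = e ⊼ w1 = 1 ⊼ 1 = 0
w3 = w2 ⊕ g = 0 ⊕ 1 = 1
w4 = w3 ∧ d = 1 ∧ 1 = 1
w5 = w4 ⊽ f = 1 ⊽ 1 = 0
w6 = w2 ⊽ w5 = 0 ⊽ 0 = 1
w7 = a ∨ c = 0 ∨ 0 = 0
So w6 = 1 and w7 = 0.

a=0, b=1, c=0, d=1, e=1, f=1, g=1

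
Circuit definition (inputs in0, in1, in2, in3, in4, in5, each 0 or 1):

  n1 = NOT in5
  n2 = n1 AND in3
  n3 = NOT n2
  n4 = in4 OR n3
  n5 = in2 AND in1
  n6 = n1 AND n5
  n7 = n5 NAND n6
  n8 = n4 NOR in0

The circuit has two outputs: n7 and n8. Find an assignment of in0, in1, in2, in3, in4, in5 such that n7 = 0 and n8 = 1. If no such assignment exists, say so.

Check with in0=0, in1=1, in2=1, in3=1, in4=0, in5=0:
n1 = NOT in5 = NOT 0 = 1
n2 = n1 AND in3 = 1 AND 1 = 1
n3 = NOT n2 = NOT 1 = 0
n4 = in4 OR n3 = 0 OR 0 = 0
n5 = in2 AND in1 = 1 AND 1 = 1
n6 = n1 AND n5 = 1 AND 1 = 1
n7 = n5 NAND n6 = 1 NAND 1 = 0
n8 = n4 NOR in0 = 0 NOR 0 = 1
So n7 = 0 and n8 = 1.

in0=0, in1=1, in2=1, in3=1, in4=0, in5=0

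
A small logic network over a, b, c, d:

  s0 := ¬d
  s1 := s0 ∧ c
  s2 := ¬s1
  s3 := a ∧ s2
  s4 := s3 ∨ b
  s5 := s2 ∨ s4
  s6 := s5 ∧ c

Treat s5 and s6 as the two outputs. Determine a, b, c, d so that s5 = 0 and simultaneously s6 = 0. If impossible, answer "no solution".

a=1, b=0, c=1, d=0

Check with a=1, b=0, c=1, d=0:
s0 = ¬d = ¬0 = 1
s1 = s0 ∧ c = 1 ∧ 1 = 1
s2 = ¬s1 = ¬1 = 0
s3 = a ∧ s2 = 1 ∧ 0 = 0
s4 = s3 ∨ b = 0 ∨ 0 = 0
s5 = s2 ∨ s4 = 0 ∨ 0 = 0
s6 = s5 ∧ c = 0 ∧ 1 = 0
So s5 = 0 and s6 = 0.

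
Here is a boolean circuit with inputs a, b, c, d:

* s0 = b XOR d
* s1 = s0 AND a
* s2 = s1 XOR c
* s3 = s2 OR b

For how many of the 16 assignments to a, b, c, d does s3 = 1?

s3 = s2 OR b must be 1, so at least one of s2, b is 1.
Enumerating the 16 input combinations, 12 give s3 = 1 and 4 give s3 = 0.

12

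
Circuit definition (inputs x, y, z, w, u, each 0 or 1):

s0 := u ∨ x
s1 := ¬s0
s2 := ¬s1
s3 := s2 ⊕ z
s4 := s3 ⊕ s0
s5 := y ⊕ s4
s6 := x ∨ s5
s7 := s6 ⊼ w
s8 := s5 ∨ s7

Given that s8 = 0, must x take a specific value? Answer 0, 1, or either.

s8 = s5 ∨ s7 must be 0, so both s5 = 0 and s7 = 0.
Every assignment with s8 = 0 has x = 1; there are 4 such assignment(s).
  x=1, y=0, z=0, w=1, u=0
  x=1, y=0, z=0, w=1, u=1
  x=1, y=1, z=1, w=1, u=0
  x=1, y=1, z=1, w=1, u=1

1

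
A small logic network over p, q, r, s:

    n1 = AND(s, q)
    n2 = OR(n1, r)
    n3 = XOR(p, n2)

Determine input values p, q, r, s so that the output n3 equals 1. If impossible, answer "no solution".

p=1, q=0, r=0, s=1

n3 = XOR(p, n2) must be 1, so p and n2 differ.
Check with p=1, q=0, r=0, s=1:
n1 = AND(s, q) = AND(1, 0) = 0
n2 = OR(n1, r) = OR(0, 0) = 0
n3 = XOR(p, n2) = XOR(1, 0) = 1
So n3 = 1 as required.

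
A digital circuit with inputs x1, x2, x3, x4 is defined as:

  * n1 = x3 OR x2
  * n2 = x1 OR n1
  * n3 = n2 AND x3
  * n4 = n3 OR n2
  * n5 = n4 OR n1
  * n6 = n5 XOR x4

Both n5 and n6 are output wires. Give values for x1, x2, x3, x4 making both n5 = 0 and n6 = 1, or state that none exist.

Check with x1=0, x2=0, x3=0, x4=1:
n1 = x3 OR x2 = 0 OR 0 = 0
n2 = x1 OR n1 = 0 OR 0 = 0
n3 = n2 AND x3 = 0 AND 0 = 0
n4 = n3 OR n2 = 0 OR 0 = 0
n5 = n4 OR n1 = 0 OR 0 = 0
n6 = n5 XOR x4 = 0 XOR 1 = 1
So n5 = 0 and n6 = 1.

x1=0, x2=0, x3=0, x4=1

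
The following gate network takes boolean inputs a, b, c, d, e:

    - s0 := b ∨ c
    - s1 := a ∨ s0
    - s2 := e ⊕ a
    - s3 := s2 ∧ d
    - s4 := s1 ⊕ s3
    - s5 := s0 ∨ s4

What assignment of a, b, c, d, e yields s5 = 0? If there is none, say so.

s5 = s0 ∨ s4 must be 0, so both s0 = 0 and s4 = 0.
s0 = b ∨ c must be 0, so both b = 0 and c = 0.
Check with a=1 b=0 c=0 d=1 e=0:
s0 = b ∨ c = 0 ∨ 0 = 0
s1 = a ∨ s0 = 1 ∨ 0 = 1
s2 = e ⊕ a = 0 ⊕ 1 = 1
s3 = s2 ∧ d = 1 ∧ 1 = 1
s4 = s1 ⊕ s3 = 1 ⊕ 1 = 0
s5 = s0 ∨ s4 = 0 ∨ 0 = 0
So s5 = 0 as required.

a=1 b=0 c=0 d=1 e=0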